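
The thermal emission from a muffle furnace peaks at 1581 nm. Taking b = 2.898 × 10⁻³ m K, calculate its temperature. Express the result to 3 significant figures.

Wien's law gives T = b/λ_max = (2.898×10⁻³ m·K)/(1.581×10⁻⁶ m) = 1.83×10³ K.

T ≈ 1.83×10³ K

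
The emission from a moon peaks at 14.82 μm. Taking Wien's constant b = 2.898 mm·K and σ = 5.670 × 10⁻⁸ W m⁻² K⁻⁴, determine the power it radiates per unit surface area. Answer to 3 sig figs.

Wien's law: T = b/λ_max = 2.898×10⁻³/1.482×10⁻⁵ = 195.547 K.
Then I = σT⁴ = 5.670×10⁻⁸×(195.547)⁴ = 82.9 W/m².

I ≈ 82.9 W/m²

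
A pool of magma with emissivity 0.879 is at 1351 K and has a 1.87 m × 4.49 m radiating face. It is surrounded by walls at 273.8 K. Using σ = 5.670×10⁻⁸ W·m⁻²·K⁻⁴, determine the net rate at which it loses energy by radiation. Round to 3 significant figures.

Net loss ≈ 1.39×10⁶ W

Area A = 1.87 × 4.49 = 8.3963 m².
Net radiated power P_net = εσA(T⁴ − T₀⁴) = 0.879×5.670×10⁻⁸×8.3963×(1351⁴ − 273.8⁴).
T⁴ − T₀⁴ = 3.33136×10¹² − 5.61997×10⁹ = 3.32574×10¹² K⁴, so P_net = 1.39×10⁶ W.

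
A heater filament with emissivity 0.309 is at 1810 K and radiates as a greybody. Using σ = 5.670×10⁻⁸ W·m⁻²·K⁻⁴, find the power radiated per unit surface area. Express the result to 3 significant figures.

Stefan–Boltzmann: I = εσT⁴ = 0.309 × 5.670×10⁻⁸ × (1810)⁴ = 1.88×10⁵ W/m².

I ≈ 1.88×10⁵ W/m²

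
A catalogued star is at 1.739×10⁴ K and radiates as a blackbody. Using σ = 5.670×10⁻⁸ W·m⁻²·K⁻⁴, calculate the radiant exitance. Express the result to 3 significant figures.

Stefan–Boltzmann: I = σT⁴ = 5.670×10⁻⁸ × (1.739×10⁴)⁴ = 5.19×10⁹ W/m².

I ≈ 5.19×10⁹ W/m²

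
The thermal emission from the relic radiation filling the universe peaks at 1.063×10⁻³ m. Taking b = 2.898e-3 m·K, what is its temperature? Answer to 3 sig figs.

Wien's law gives T = b/λ_max = (2.898×10⁻³ m·K)/(1.063×10⁻³ m) = 2.73 K.

T ≈ 2.73 K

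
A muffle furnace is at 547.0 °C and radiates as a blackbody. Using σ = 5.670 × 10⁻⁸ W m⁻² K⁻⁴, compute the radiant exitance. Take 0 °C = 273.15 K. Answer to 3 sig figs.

T = 547.0 °C + 273.15 = 820.15 K.
Stefan–Boltzmann: I = σT⁴ = 5.670×10⁻⁸ × (820.15)⁴ = 2.57×10⁴ W/m².

I ≈ 2.57×10⁴ W/m²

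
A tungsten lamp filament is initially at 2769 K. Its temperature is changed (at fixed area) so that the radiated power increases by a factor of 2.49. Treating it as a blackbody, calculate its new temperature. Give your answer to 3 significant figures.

P ∝ T⁴, so T₂/T₁ = (P₂/P₁)^(1/4) = (2.49)^(1/4) = 1.25617.
T₂ = 2769 × 1.25617 = 3.48×10³ K.

T₂ ≈ 3.48×10³ K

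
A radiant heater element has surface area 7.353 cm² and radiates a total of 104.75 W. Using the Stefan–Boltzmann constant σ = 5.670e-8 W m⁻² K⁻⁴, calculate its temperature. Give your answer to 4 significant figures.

T ≈ 1259 K

Area A = 7.353 cm² = 7.353×10⁻⁴ m².
P = σAT⁴ ⇒ T = (P/(σA))^(1/4) = (104.75/(5.670×10⁻⁸×7.353×10⁻⁴))^(1/4) = 1259 K.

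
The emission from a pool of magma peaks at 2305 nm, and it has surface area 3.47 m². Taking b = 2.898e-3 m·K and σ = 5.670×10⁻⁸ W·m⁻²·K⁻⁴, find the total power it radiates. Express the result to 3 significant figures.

P ≈ 4.92×10⁵ W

Wien's law: T = b/λ_max = 2.898×10⁻³/2.305×10⁻⁶ = 1257.27 K.
Area A = 3.47 m².
Then P = σAT⁴ = 5.670×10⁻⁸×3.47×(1257.27)⁴ = 4.92×10⁵ W.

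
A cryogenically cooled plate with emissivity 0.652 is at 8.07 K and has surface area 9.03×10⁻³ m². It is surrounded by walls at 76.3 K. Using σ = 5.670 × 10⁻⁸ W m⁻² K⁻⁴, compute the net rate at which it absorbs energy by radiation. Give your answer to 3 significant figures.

Net gain ≈ 0.0113 W

Area A = 9.03×10⁻³ m².
Net radiated power P_net = εσA(T⁴ − T₀⁴) = 0.652×5.670×10⁻⁸×9.03×10⁻³×(8.07⁴ − 76.3⁴).
T⁴ − T₀⁴ = 4241.25 − 3.38921×10⁷ = -3.38879×10⁷ K⁴, so P_net = -0.0113 W — negative, meaning a net gain of 0.0113 W.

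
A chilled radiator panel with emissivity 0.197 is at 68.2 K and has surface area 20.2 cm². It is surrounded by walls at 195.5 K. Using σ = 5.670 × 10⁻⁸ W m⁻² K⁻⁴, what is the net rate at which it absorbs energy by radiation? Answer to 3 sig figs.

Area A = 20.2 cm² = 2.02×10⁻³ m².
Net radiated power P_net = εσA(T⁴ − T₀⁴) = 0.197×5.670×10⁻⁸×2.02×10⁻³×(68.2⁴ − 195.5⁴).
T⁴ − T₀⁴ = 2.16340×10⁷ − 1.46079×10⁹ = -1.43916×10⁹ K⁴, so P_net = -0.0325 W — negative, meaning a net gain of 0.0325 W.

Net gain ≈ 0.0325 W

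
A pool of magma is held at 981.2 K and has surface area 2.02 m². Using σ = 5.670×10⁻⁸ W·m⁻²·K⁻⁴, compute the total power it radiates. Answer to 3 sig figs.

P ≈ 1.06×10⁵ W

Area A = 2.02 m².
P = σAT⁴ = 5.670×10⁻⁸ × 2.02 × (981.2)⁴ = 1.06×10⁵ W.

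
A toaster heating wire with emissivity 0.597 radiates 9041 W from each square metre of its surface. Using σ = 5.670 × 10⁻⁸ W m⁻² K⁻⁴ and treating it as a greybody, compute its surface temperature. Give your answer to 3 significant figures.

T ≈ 719 K

I = εσT⁴, so T = (I/εσ)^(1/4) = (9041/(0.597×5.670×10⁻⁸))^(1/4) = 719 K.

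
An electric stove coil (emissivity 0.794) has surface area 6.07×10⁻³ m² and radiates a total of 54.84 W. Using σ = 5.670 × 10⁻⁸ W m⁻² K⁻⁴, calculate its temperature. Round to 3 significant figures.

T ≈ 669 K

Area A = 6.07×10⁻³ m².
P = εσAT⁴ ⇒ T = (P/(εσA))^(1/4) = (54.84/(0.794×5.670×10⁻⁸×6.07×10⁻³))^(1/4) = 669 K.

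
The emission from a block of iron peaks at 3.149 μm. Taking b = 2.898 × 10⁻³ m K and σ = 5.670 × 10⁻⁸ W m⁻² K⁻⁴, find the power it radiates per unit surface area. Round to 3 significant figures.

I ≈ 4.07×10⁴ W/m²

Wien's law: T = b/λ_max = 2.898×10⁻³/3.149×10⁻⁶ = 920.292 K.
Then I = σT⁴ = 5.670×10⁻⁸×(920.292)⁴ = 4.07×10⁴ W/m².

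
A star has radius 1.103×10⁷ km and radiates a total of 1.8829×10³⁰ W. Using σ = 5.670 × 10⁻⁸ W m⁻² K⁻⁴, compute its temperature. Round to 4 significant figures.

T ≈ 1.214×10⁴ K

Surface area A = 4πR² = 4π(1.103×10¹⁰ m)² = 1.52884×10²¹ m².
P = σAT⁴ ⇒ T = (P/(σA))^(1/4) = (1.8829×10³⁰/(5.670×10⁻⁸×1.52884×10²¹))^(1/4) = 1.214×10⁴ K.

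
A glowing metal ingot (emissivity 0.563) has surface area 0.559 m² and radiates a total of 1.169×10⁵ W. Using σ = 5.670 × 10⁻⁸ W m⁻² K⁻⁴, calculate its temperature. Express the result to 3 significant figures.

T ≈ 1.60×10³ K

Area A = 0.559 m².
P = εσAT⁴ ⇒ T = (P/(εσA))^(1/4) = (1.169×10⁵/(0.563×5.670×10⁻⁸×0.559))^(1/4) = 1.60×10³ K.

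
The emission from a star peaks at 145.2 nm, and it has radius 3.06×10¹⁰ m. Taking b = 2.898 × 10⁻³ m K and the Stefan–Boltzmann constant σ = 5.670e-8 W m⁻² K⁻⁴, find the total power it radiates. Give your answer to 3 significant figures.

Wien's law: T = b/λ_max = 2.898×10⁻³/1.452×10⁻⁷ = 19958.7 K.
Surface area A = 4πR² = 4π(3.06×10¹⁰ m)² = 1.17666×10²² m².
Then P = σAT⁴ = 5.670×10⁻⁸×1.17666×10²²×(19958.7)⁴ = 1.06×10³² W.

P ≈ 1.06×10³² W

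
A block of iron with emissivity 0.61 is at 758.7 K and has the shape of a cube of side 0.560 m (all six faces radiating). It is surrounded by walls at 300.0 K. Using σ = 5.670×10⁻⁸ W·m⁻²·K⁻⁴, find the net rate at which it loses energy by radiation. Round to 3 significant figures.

Area A = 6s² = 6×(0.560 m)² = 1.8816 m².
Net radiated power P_net = εσA(T⁴ − T₀⁴) = 0.61×5.670×10⁻⁸×1.8816×(758.7⁴ − 300.0⁴).
T⁴ − T₀⁴ = 3.31345×10¹¹ − 8.10000×10⁹ = 3.23245×10¹¹ K⁴, so P_net = 2.10×10⁴ W.

Net loss ≈ 2.10×10⁴ W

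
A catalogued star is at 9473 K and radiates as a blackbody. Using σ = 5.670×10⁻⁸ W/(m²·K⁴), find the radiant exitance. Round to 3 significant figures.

I ≈ 4.57×10⁸ W/m²

Stefan–Boltzmann: I = σT⁴ = 5.670×10⁻⁸ × (9473)⁴ = 4.57×10⁸ W/m².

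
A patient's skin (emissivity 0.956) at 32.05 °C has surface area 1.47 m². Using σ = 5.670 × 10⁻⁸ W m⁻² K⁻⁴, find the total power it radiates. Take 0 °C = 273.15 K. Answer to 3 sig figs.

T = 32.05 °C + 273.15 = 305.20 K.
Area A = 1.47 m².
P = εσAT⁴ = 0.956 × 5.670×10⁻⁸ × 1.47 × (305.20)⁴ = 691 W.

P ≈ 691 W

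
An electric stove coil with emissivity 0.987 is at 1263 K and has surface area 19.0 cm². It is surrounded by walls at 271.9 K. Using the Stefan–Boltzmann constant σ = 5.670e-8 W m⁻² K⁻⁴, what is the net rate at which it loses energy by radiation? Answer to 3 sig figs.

Area A = 19.0 cm² = 1.90×10⁻³ m².
Net radiated power P_net = εσA(T⁴ − T₀⁴) = 0.987×5.670×10⁻⁸×1.90×10⁻³×(1263⁴ − 271.9⁴).
T⁴ − T₀⁴ = 2.54456×10¹² − 5.46559×10⁹ = 2.53909×10¹² K⁴, so P_net = 270 W.

Net loss ≈ 270 W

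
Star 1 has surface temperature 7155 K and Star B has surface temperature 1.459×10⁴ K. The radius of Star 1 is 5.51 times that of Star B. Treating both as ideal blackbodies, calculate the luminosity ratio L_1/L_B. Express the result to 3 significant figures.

L_1/L_B ≈ 1.76

L ∝ R²T⁴, so L_1/L_B = (R_1/R_B)²(T_1/T_B)⁴ = (5.51)² × (7155/1.459×10⁴)⁴ = 30.3601 × 0.0578385 = 1.76.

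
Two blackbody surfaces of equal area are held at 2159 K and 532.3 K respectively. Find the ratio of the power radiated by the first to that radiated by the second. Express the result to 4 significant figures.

P₁/P₂ ≈ 270.6

With equal areas, P₁/P₂ = (T₁/T₂)⁴ = (2159/532.3)⁴ = 270.6.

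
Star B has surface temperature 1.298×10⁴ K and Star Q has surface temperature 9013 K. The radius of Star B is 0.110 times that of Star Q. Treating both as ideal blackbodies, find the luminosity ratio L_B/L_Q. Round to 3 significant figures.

L ∝ R²T⁴, so L_B/L_Q = (R_B/R_Q)²(T_B/T_Q)⁴ = (0.110)² × (1.298×10⁴/9013)⁴ = 0.0121 × 4.30151 = 0.0520.

L_B/L_Q ≈ 0.0520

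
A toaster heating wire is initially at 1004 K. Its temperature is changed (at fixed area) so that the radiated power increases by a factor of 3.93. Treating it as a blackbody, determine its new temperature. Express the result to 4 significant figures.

P ∝ T⁴, so T₂/T₁ = (P₂/P₁)^(1/4) = (3.93)^(1/4) = 1.40799.
T₂ = 1004 × 1.40799 = 1414 K.

T₂ ≈ 1414 K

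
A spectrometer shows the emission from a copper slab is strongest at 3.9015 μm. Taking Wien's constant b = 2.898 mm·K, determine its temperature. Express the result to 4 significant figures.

T ≈ 742.8 K

Wien's law gives T = b/λ_max = (2.898×10⁻³ m·K)/(3.9015×10⁻⁶ m) = 742.8 K.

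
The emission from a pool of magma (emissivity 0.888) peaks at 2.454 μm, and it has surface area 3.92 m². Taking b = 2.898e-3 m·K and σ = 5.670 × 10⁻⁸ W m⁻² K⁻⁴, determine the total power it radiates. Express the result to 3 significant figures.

Wien's law: T = b/λ_max = 2.898×10⁻³/2.454×10⁻⁶ = 1180.93 K.
Area A = 3.92 m².
Then P = εσAT⁴ = 0.888×5.670×10⁻⁸×3.92×(1180.93)⁴ = 3.84×10⁵ W.

P ≈ 3.84×10⁵ W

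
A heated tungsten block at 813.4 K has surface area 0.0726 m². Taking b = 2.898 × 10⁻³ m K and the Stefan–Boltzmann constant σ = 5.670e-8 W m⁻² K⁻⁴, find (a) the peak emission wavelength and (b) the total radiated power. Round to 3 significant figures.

(a) λ_max = b/T = 2.898×10⁻³/813.4 = 3.563×10⁻⁶ m = 3.56 μm.
Area A = 0.0726 m².
(b) P = σAT⁴ = 5.670×10⁻⁸×0.0726×(813.4)⁴ = 1.80×10³ W.

λ_max ≈ 3.56 μm; P ≈ 1.80×10³ W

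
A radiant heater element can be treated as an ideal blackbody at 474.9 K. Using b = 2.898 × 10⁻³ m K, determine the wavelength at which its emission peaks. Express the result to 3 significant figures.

λ_max ≈ 6.10 μm

Wien's displacement law: λ_max = b/T = (2.898×10⁻³ m·K)/(474.9 K) = 6.102×10⁻⁶ m.
That is 6.10 μm, in the infrared range.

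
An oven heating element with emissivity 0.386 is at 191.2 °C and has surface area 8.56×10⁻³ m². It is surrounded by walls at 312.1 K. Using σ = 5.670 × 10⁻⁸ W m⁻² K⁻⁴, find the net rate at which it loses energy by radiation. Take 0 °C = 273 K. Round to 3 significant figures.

Net loss ≈ 6.92 W

T = 191.2 °C + 273 = 464.2 K.
Area A = 8.56×10⁻³ m².
Net radiated power P_net = εσA(T⁴ − T₀⁴) = 0.386×5.670×10⁻⁸×8.56×10⁻³×(464.2⁴ − 312.1⁴).
T⁴ − T₀⁴ = 4.64323×10¹⁰ − 9.48801×10⁹ = 3.69443×10¹⁰ K⁴, so P_net = 6.92 W.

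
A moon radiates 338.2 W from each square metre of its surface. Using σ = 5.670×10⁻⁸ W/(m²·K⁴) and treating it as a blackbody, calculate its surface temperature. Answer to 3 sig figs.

I = σT⁴, so T = (I/σ)^(1/4) = (338.2/(5.670×10⁻⁸))^(1/4) = 278 K.

T ≈ 278 K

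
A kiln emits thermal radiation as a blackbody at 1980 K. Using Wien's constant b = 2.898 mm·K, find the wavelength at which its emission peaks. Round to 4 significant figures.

λ_max ≈ 1464 nm

Wien's displacement law: λ_max = b/T = (2.898×10⁻³ m·K)/(1980 K) = 1.4636×10⁻⁶ m.
That is 1464 nm, in the infrared range.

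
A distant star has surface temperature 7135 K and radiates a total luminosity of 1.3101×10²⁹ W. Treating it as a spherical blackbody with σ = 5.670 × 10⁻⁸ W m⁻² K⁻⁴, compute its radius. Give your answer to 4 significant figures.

L = 4πR²σT⁴ ⇒ R = √(L/(4πσT⁴)).
σT⁴ = 1.46946×10⁸ W/m², so R = √(1.3101×10²⁹/(4π×1.46946×10⁸)) = 8.423×10⁹ m.

R ≈ 8.423×10⁹ m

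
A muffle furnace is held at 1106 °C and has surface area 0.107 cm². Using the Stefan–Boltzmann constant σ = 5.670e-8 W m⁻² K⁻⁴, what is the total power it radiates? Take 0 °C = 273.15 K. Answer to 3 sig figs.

T = 1106 °C + 273.15 = 1379.15 K.
Area A = 0.107 cm² = 1.07×10⁻⁵ m².
P = σAT⁴ = 5.670×10⁻⁸ × 1.07×10⁻⁵ × (1379.15)⁴ = 2.19 W.

P ≈ 2.19 W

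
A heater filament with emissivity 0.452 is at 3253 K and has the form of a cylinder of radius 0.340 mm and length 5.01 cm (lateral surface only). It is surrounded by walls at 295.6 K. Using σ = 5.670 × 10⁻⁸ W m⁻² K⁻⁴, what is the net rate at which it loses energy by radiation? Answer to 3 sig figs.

Lateral area A = 2πrL = 2π×3.40×10⁻⁴×0.0501 = 1.07028×10⁻⁴ m².
Net radiated power P_net = εσA(T⁴ − T₀⁴) = 0.452×5.670×10⁻⁸×1.07028×10⁻⁴×(3253⁴ − 295.6⁴).
T⁴ − T₀⁴ = 1.11979×10¹⁴ − 7.63515×10⁹ = 1.11971×10¹⁴ K⁴, so P_net = 307 W.

Net loss ≈ 307 W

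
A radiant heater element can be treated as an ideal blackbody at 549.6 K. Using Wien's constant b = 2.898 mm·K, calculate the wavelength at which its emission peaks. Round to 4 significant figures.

Wien's displacement law: λ_max = b/T = (2.898×10⁻³ m·K)/(549.6 K) = 5.2729×10⁻⁶ m.
That is 5.273 μm, in the infrared range.

λ_max ≈ 5.273 μm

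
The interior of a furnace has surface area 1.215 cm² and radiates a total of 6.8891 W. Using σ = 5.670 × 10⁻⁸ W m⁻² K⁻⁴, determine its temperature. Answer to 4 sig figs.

Area A = 1.215 cm² = 1.215×10⁻⁴ m².
P = σAT⁴ ⇒ T = (P/(σA))^(1/4) = (6.8891/(5.670×10⁻⁸×1.215×10⁻⁴))^(1/4) = 1000 K.

T ≈ 1000 K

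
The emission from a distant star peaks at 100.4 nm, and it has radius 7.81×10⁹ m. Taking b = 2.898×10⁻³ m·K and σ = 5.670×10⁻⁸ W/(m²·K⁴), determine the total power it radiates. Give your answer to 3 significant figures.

Wien's law: T = b/λ_max = 2.898×10⁻³/1.004×10⁻⁷ = 28864.5 K.
Surface area A = 4πR² = 4π(7.81×10⁹ m)² = 7.66500×10²⁰ m².
Then P = σAT⁴ = 5.670×10⁻⁸×7.66500×10²⁰×(28864.5)⁴ = 3.02×10³¹ W.

P ≈ 3.02×10³¹ W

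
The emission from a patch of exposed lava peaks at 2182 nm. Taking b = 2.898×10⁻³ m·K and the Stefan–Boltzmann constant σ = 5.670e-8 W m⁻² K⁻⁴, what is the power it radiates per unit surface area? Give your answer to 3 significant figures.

I ≈ 1.76×10⁵ W/m²

Wien's law: T = b/λ_max = 2.898×10⁻³/2.182×10⁻⁶ = 1328.14 K.
Then I = σT⁴ = 5.670×10⁻⁸×(1328.14)⁴ = 1.76×10⁵ W/m².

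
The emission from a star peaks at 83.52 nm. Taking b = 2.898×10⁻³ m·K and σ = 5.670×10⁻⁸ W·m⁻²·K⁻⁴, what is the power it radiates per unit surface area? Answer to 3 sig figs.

I ≈ 8.22×10¹⁰ W/m²

Wien's law: T = b/λ_max = 2.898×10⁻³/8.352×10⁻⁸ = 34698.3 K.
Then I = σT⁴ = 5.670×10⁻⁸×(34698.3)⁴ = 8.22×10¹⁰ W/m².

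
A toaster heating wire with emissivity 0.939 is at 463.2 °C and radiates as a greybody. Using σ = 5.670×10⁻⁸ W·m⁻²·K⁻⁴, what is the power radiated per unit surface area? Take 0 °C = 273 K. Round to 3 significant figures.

I ≈ 1.56×10⁴ W/m²

T = 463.2 °C + 273 = 736.2 K.
Stefan–Boltzmann: I = εσT⁴ = 0.939 × 5.670×10⁻⁸ × (736.2)⁴ = 1.56×10⁴ W/m².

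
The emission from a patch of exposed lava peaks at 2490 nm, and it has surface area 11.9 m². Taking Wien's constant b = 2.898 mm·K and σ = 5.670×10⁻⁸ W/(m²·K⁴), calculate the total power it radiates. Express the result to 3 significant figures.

P ≈ 1.24×10⁶ W

Wien's law: T = b/λ_max = 2.898×10⁻³/2.490×10⁻⁶ = 1163.86 K.
Area A = 11.9 m².
Then P = σAT⁴ = 5.670×10⁻⁸×11.9×(1163.86)⁴ = 1.24×10⁶ W.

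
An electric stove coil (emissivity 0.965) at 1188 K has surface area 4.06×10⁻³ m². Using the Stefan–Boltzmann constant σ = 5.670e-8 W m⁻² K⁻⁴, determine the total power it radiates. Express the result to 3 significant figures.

P ≈ 442 W

Area A = 4.06×10⁻³ m².
P = εσAT⁴ = 0.965 × 5.670×10⁻⁸ × 4.06×10⁻³ × (1188)⁴ = 442 W.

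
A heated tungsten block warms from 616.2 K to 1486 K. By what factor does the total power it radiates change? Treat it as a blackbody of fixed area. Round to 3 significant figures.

P₂/P₁ ≈ 33.8

P ∝ T⁴, so P₂/P₁ = (T₂/T₁)⁴ = (1486/616.2)⁴ = (2.41155)⁴ = 33.8.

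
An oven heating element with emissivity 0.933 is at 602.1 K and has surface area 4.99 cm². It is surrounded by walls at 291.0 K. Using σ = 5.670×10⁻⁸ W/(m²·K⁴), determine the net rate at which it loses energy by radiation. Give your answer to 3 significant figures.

Net loss ≈ 3.28 W

Area A = 4.99 cm² = 4.99×10⁻⁴ m².
Net radiated power P_net = εσA(T⁴ − T₀⁴) = 0.933×5.670×10⁻⁸×4.99×10⁻⁴×(602.1⁴ − 291.0⁴).
T⁴ − T₀⁴ = 1.31424×10¹¹ − 7.17087×10⁹ = 1.24253×10¹¹ K⁴, so P_net = 3.28 W.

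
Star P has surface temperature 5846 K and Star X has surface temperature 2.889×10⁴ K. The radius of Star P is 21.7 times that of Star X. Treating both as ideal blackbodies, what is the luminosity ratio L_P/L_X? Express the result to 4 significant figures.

L_P/L_X ≈ 0.7895

L ∝ R²T⁴, so L_P/L_X = (R_P/R_X)²(T_P/T_X)⁴ = (21.7)² × (5846/2.889×10⁴)⁴ = 470.89 × 1.67666×10⁻³ = 0.7895.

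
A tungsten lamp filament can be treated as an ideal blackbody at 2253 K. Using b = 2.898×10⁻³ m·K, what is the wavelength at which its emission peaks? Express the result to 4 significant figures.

λ_max ≈ 1286 nm

Wien's displacement law: λ_max = b/T = (2.898×10⁻³ m·K)/(2253 K) = 1.2863×10⁻⁶ m.
That is 1286 nm, in the infrared range.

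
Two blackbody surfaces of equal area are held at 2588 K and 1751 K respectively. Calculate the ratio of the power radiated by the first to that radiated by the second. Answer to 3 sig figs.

With equal areas, P₁/P₂ = (T₁/T₂)⁴ = (2588/1751)⁴ = 4.77.

P₁/P₂ ≈ 4.77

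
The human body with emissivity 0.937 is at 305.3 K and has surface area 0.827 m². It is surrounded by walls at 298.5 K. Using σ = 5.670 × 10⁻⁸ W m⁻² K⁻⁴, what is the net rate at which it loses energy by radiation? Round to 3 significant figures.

Area A = 0.827 m².
Net radiated power P_net = εσA(T⁴ − T₀⁴) = 0.937×5.670×10⁻⁸×0.827×(305.3⁴ − 298.5⁴).
T⁴ − T₀⁴ = 8.68775×10⁹ − 7.93921×10⁹ = 7.48540×10⁸ K⁴, so P_net = 32.9 W.

Net loss ≈ 32.9 W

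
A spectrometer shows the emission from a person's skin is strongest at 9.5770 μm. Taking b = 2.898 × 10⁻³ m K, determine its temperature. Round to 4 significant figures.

T ≈ 302.6 K

Wien's law gives T = b/λ_max = (2.898×10⁻³ m·K)/(9.5770×10⁻⁶ m) = 302.6 K.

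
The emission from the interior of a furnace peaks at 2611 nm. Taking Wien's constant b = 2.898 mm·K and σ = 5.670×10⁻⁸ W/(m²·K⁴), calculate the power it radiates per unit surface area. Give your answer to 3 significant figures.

Wien's law: T = b/λ_max = 2.898×10⁻³/2.611×10⁻⁶ = 1109.92 K.
Then I = σT⁴ = 5.670×10⁻⁸×(1109.92)⁴ = 8.60×10⁴ W/m².

I ≈ 8.60×10⁴ W/m²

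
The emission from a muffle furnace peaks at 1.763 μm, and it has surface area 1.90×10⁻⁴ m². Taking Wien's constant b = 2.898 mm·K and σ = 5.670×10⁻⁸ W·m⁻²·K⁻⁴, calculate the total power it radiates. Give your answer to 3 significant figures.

Wien's law: T = b/λ_max = 2.898×10⁻³/1.763×10⁻⁶ = 1643.79 K.
Area A = 1.90×10⁻⁴ m².
Then P = σAT⁴ = 5.670×10⁻⁸×1.90×10⁻⁴×(1643.79)⁴ = 78.7 W.

P ≈ 78.7 W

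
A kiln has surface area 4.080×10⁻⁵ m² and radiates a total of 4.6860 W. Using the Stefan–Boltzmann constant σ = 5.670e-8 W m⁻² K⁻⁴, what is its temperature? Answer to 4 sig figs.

Area A = 4.080×10⁻⁵ m².
P = σAT⁴ ⇒ T = (P/(σA))^(1/4) = (4.6860/(5.670×10⁻⁸×4.080×10⁻⁵))^(1/4) = 1193 K.

T ≈ 1193 K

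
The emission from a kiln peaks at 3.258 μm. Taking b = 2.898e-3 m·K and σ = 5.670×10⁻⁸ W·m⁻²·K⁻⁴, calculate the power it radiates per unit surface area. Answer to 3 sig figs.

Wien's law: T = b/λ_max = 2.898×10⁻³/3.258×10⁻⁶ = 889.503 K.
Then I = σT⁴ = 5.670×10⁻⁸×(889.503)⁴ = 3.55×10⁴ W/m².

I ≈ 3.55×10⁴ W/m²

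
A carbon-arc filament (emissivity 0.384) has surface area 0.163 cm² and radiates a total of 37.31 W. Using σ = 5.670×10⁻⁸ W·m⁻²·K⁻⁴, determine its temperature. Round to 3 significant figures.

Area A = 0.163 cm² = 1.63×10⁻⁵ m².
P = εσAT⁴ ⇒ T = (P/(εσA))^(1/4) = (37.31/(0.384×5.670×10⁻⁸×1.63×10⁻⁵))^(1/4) = 3.20×10³ K.

T ≈ 3.20×10³ K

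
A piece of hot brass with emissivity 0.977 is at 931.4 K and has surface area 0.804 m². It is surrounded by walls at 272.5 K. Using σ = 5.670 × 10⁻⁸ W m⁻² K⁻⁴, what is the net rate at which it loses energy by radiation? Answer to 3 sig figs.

Net loss ≈ 3.33×10⁴ W

Area A = 0.804 m².
Net radiated power P_net = εσA(T⁴ − T₀⁴) = 0.977×5.670×10⁻⁸×0.804×(931.4⁴ − 272.5⁴).
T⁴ − T₀⁴ = 7.52567×10¹¹ − 5.51399×10⁹ = 7.47053×10¹¹ K⁴, so P_net = 3.33×10⁴ W.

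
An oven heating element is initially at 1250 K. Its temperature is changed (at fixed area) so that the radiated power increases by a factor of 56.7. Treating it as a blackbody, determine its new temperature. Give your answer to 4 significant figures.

T₂ ≈ 3430 K

P ∝ T⁴, so T₂/T₁ = (P₂/P₁)^(1/4) = (56.7)^(1/4) = 2.74407.
T₂ = 1250 × 2.74407 = 3430 K.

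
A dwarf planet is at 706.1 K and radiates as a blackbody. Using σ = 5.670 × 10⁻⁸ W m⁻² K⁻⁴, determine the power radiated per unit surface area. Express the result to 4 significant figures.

Stefan–Boltzmann: I = σT⁴ = 5.670×10⁻⁸ × (706.1)⁴ = 1.409×10⁴ W/m².

I ≈ 1.409×10⁴ W/m²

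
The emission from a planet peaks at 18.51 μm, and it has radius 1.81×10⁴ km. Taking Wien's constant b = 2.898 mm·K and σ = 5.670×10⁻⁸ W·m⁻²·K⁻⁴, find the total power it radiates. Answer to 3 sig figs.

P ≈ 1.40×10¹⁷ W

Wien's law: T = b/λ_max = 2.898×10⁻³/1.851×10⁻⁵ = 156.564 K.
Surface area A = 4πR² = 4π(1.81×10⁷ m)² = 4.11687×10¹⁵ m².
Then P = σAT⁴ = 5.670×10⁻⁸×4.11687×10¹⁵×(156.564)⁴ = 1.40×10¹⁷ W.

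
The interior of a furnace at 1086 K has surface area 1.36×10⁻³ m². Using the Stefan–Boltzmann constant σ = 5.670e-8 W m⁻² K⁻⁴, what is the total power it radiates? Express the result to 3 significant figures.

P ≈ 107 W

Area A = 1.36×10⁻³ m².
P = σAT⁴ = 5.670×10⁻⁸ × 1.36×10⁻³ × (1086)⁴ = 107 W.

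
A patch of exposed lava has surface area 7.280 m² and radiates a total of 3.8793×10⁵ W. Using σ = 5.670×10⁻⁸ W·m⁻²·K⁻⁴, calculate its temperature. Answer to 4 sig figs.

Area A = 7.280 m².
P = σAT⁴ ⇒ T = (P/(σA))^(1/4) = (3.8793×10⁵/(5.670×10⁻⁸×7.280))^(1/4) = 984.6 K.

T ≈ 984.6 K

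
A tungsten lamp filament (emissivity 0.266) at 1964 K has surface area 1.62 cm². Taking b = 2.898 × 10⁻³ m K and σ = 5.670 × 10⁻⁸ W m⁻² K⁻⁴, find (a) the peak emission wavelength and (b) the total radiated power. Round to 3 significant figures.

λ_max ≈ 1.48 μm; P ≈ 36.4 W

(a) λ_max = b/T = 2.898×10⁻³/1964 = 1.476×10⁻⁶ m = 1.48 μm.
Area A = 1.62 cm² = 1.62×10⁻⁴ m².
(b) P = εσAT⁴ = 0.266×5.670×10⁻⁸×1.62×10⁻⁴×(1964)⁴ = 36.4 W.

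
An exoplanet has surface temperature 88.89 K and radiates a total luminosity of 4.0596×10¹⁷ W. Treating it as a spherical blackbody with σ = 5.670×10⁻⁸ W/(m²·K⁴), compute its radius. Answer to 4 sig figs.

R ≈ 9.553×10⁷ m

L = 4πR²σT⁴ ⇒ R = √(L/(4πσT⁴)).
σT⁴ = 3.53993 W/m², so R = √(4.0596×10¹⁷/(4π×3.53993)) = 9.553×10⁷ m.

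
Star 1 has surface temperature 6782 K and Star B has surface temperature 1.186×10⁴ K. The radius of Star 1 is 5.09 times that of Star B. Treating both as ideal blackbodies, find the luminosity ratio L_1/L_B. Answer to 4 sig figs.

L ∝ R²T⁴, so L_1/L_B = (R_1/R_B)²(T_1/T_B)⁴ = (5.09)² × (6782/1.186×10⁴)⁴ = 25.9081 × 0.106928 = 2.770.

L_1/L_B ≈ 2.770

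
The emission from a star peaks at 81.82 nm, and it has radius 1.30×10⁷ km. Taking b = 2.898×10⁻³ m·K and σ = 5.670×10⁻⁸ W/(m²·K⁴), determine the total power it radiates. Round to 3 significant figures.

Wien's law: T = b/λ_max = 2.898×10⁻³/8.182×10⁻⁸ = 35419.2 K.
Surface area A = 4πR² = 4π(1.30×10¹⁰ m)² = 2.12372×10²¹ m².
Then P = σAT⁴ = 5.670×10⁻⁸×2.12372×10²¹×(35419.2)⁴ = 1.90×10³² W.

P ≈ 1.90×10³² W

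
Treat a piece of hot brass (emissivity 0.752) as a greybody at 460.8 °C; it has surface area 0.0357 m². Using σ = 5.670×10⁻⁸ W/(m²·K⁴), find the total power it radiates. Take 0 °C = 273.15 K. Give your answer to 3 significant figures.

T = 460.8 °C + 273.15 = 733.95 K.
Area A = 0.0357 m².
P = εσAT⁴ = 0.752 × 5.670×10⁻⁸ × 0.0357 × (733.95)⁴ = 442 W.

P ≈ 442 W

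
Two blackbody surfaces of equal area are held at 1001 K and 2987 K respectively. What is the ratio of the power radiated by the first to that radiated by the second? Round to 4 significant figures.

P₁/P₂ ≈ 0.01261

With equal areas, P₁/P₂ = (T₁/T₂)⁴ = (1001/2987)⁴ = 0.01261.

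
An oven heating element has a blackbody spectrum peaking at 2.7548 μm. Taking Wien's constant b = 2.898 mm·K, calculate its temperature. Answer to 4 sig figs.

T ≈ 1052 K

Wien's law gives T = b/λ_max = (2.898×10⁻³ m·K)/(2.7548×10⁻⁶ m) = 1052 K.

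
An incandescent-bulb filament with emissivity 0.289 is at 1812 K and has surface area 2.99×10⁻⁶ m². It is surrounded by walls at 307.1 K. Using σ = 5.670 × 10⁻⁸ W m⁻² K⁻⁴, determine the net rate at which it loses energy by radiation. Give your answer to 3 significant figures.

Net loss ≈ 0.528 W

Area A = 2.99×10⁻⁶ m².
Net radiated power P_net = εσA(T⁴ − T₀⁴) = 0.289×5.670×10⁻⁸×2.99×10⁻⁶×(1812⁴ − 307.1⁴).
T⁴ − T₀⁴ = 1.07803×10¹³ − 8.89445×10⁹ = 1.07714×10¹³ K⁴, so P_net = 0.528 W.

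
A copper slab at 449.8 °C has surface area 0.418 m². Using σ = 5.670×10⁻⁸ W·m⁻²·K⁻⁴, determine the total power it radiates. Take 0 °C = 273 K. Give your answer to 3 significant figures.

T = 449.8 °C + 273 = 722.8 K.
Area A = 0.418 m².
P = σAT⁴ = 5.670×10⁻⁸ × 0.418 × (722.8)⁴ = 6.47×10³ W.

P ≈ 6.47×10³ W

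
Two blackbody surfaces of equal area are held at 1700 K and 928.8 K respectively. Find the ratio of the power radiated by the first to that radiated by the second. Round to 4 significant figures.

With equal areas, P₁/P₂ = (T₁/T₂)⁴ = (1700/928.8)⁴ = 11.22.

P₁/P₂ ≈ 11.22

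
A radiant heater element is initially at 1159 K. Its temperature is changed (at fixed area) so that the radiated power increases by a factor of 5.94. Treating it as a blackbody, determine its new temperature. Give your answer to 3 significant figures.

T₂ ≈ 1.81×10³ K

P ∝ T⁴, so T₂/T₁ = (P₂/P₁)^(1/4) = (5.94)^(1/4) = 1.56116.
T₂ = 1159 × 1.56116 = 1.81×10³ K.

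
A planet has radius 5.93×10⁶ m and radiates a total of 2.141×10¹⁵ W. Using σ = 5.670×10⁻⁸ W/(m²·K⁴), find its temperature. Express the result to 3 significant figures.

Surface area A = 4πR² = 4π(5.93×10⁶ m)² = 4.41895×10¹⁴ m².
P = σAT⁴ ⇒ T = (P/(σA))^(1/4) = (2.141×10¹⁵/(5.670×10⁻⁸×4.41895×10¹⁴))^(1/4) = 96.1 K.

T ≈ 96.1 K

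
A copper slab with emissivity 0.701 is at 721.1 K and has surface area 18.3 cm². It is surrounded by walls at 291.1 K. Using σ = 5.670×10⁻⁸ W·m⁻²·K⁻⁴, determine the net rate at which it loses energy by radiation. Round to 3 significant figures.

Area A = 18.3 cm² = 1.83×10⁻³ m².
Net radiated power P_net = εσA(T⁴ − T₀⁴) = 0.701×5.670×10⁻⁸×1.83×10⁻³×(721.1⁴ − 291.1⁴).
T⁴ − T₀⁴ = 2.70385×10¹¹ − 7.18073×10⁹ = 2.63204×10¹¹ K⁴, so P_net = 19.1 W.

Net loss ≈ 19.1 W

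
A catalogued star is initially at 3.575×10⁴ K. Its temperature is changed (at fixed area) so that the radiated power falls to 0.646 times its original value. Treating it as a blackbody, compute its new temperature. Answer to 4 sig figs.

T₂ ≈ 3.205×10⁴ K

P ∝ T⁴, so T₂/T₁ = (P₂/P₁)^(1/4) = (0.646)^(1/4) = 0.896516.
T₂ = 3.575×10⁴ × 0.896516 = 3.205×10⁴ K.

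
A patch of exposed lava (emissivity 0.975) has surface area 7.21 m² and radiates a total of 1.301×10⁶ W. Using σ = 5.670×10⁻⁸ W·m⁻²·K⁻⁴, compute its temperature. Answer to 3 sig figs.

Area A = 7.21 m².
P = εσAT⁴ ⇒ T = (P/(εσA))^(1/4) = (1.301×10⁶/(0.975×5.670×10⁻⁸×7.21))^(1/4) = 1.34×10³ K.

T ≈ 1.34×10³ K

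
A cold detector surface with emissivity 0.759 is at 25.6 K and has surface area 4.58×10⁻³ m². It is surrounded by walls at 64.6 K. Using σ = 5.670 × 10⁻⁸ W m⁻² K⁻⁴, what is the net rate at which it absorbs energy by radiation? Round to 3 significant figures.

Net gain ≈ 3.35×10⁻³ W

Area A = 4.58×10⁻³ m².
Net radiated power P_net = εσA(T⁴ − T₀⁴) = 0.759×5.670×10⁻⁸×4.58×10⁻³×(25.6⁴ − 64.6⁴).
T⁴ − T₀⁴ = 4.29497×10⁵ − 1.74153×10⁷ = -1.69858×10⁷ K⁴, so P_net = -3.35×10⁻³ W — negative, meaning a net gain of 3.35×10⁻³ W.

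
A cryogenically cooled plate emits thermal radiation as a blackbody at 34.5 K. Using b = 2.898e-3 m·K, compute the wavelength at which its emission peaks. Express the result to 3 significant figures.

Wien's displacement law: λ_max = b/T = (2.898×10⁻³ m·K)/(34.5 K) = 8.400×10⁻⁵ m.
That is 84.0 μm, in the infrared range.

λ_max ≈ 84.0 μm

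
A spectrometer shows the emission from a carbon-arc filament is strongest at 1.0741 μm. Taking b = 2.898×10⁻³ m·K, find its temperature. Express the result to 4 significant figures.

Wien's law gives T = b/λ_max = (2.898×10⁻³ m·K)/(1.0741×10⁻⁶ m) = 2698 K.

T ≈ 2698 K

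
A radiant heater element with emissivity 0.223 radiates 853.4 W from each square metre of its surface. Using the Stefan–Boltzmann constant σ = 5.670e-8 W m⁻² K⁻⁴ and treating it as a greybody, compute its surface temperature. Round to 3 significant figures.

I = εσT⁴, so T = (I/εσ)^(1/4) = (853.4/(0.223×5.670×10⁻⁸))^(1/4) = 510 K.

T ≈ 510 K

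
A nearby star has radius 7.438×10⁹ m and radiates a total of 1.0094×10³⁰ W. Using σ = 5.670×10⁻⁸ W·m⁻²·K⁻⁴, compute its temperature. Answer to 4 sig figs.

T ≈ 1.265×10⁴ K

Surface area A = 4πR² = 4π(7.438×10⁹ m)² = 6.95220×10²⁰ m².
P = σAT⁴ ⇒ T = (P/(σA))^(1/4) = (1.0094×10³⁰/(5.670×10⁻⁸×6.95220×10²⁰))^(1/4) = 1.265×10⁴ K.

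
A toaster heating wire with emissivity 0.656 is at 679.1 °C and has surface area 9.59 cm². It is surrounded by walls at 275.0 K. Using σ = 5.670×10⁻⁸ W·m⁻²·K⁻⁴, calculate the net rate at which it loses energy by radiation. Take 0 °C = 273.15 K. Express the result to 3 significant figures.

T = 679.1 °C + 273.15 = 952.25 K.
Area A = 9.59 cm² = 9.59×10⁻⁴ m².
Net radiated power P_net = εσA(T⁴ − T₀⁴) = 0.656×5.670×10⁻⁸×9.59×10⁻⁴×(952.25⁴ − 275.0⁴).
T⁴ − T₀⁴ = 8.22250×10¹¹ − 5.71914×10⁹ = 8.16531×10¹¹ K⁴, so P_net = 29.1 W.

Net loss ≈ 29.1 W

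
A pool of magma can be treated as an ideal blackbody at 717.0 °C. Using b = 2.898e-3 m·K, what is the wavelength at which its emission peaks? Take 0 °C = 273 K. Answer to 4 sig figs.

T = 717.0 °C + 273 = 990.0 K.
Wien's displacement law: λ_max = b/T = (2.898×10⁻³ m·K)/(990.0 K) = 2.9273×10⁻⁶ m.
That is 2927 nm, in the infrared range.

λ_max ≈ 2927 nm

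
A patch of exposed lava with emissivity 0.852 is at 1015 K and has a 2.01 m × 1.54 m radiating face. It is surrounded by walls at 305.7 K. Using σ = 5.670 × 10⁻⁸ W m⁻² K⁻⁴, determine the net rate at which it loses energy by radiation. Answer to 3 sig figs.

Area A = 2.01 × 1.54 = 3.0954 m².
Net radiated power P_net = εσA(T⁴ − T₀⁴) = 0.852×5.670×10⁻⁸×3.0954×(1015⁴ − 305.7⁴).
T⁴ − T₀⁴ = 1.06136×10¹² − 8.73337×10⁹ = 1.05263×10¹² K⁴, so P_net = 1.57×10⁵ W.

Net loss ≈ 1.57×10⁵ W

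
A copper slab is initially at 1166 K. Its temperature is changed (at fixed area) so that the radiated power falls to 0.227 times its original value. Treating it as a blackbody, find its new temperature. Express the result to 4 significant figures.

P ∝ T⁴, so T₂/T₁ = (P₂/P₁)^(1/4) = (0.227)^(1/4) = 0.690250.
T₂ = 1166 × 0.690250 = 804.8 K.

T₂ ≈ 804.8 K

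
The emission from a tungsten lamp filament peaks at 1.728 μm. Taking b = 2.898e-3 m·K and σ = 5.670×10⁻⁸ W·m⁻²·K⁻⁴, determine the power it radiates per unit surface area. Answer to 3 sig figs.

I ≈ 4.49×10⁵ W/m²

Wien's law: T = b/λ_max = 2.898×10⁻³/1.728×10⁻⁶ = 1677.08 K.
Then I = σT⁴ = 5.670×10⁻⁸×(1677.08)⁴ = 4.49×10⁵ W/m².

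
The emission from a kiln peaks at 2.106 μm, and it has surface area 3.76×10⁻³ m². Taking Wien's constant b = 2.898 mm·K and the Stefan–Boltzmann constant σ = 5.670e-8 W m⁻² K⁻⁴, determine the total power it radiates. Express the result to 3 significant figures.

Wien's law: T = b/λ_max = 2.898×10⁻³/2.106×10⁻⁶ = 1376.07 K.
Area A = 3.76×10⁻³ m².
Then P = σAT⁴ = 5.670×10⁻⁸×3.76×10⁻³×(1376.07)⁴ = 764 W.

P ≈ 764 W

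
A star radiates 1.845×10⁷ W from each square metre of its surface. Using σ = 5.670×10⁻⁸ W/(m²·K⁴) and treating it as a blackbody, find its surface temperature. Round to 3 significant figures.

I = σT⁴, so T = (I/σ)^(1/4) = (1.845×10⁷/(5.670×10⁻⁸))^(1/4) = 4.25×10³ K.

T ≈ 4.25×10³ K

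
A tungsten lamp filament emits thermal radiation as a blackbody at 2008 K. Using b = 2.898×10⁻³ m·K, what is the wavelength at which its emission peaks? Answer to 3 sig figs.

λ_max ≈ 1.44×10³ nm

Wien's displacement law: λ_max = b/T = (2.898×10⁻³ m·K)/(2008 K) = 1.443×10⁻⁶ m.
That is 1.44×10³ nm, in the infrared range.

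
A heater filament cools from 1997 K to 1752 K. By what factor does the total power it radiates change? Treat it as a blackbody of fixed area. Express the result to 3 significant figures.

P ∝ T⁴, so P₂/P₁ = (T₂/T₁)⁴ = (1752/1997)⁴ = (0.877316)⁴ = 0.592.

P₂/P₁ ≈ 0.592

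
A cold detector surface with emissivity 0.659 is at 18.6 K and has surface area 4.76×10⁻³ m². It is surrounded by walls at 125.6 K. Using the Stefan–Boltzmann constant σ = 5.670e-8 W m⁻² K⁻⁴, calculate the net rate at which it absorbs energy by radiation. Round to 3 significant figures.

Net gain ≈ 0.0442 W

Area A = 4.76×10⁻³ m².
Net radiated power P_net = εσA(T⁴ − T₀⁴) = 0.659×5.670×10⁻⁸×4.76×10⁻³×(18.6⁴ − 125.6⁴).
T⁴ − T₀⁴ = 1.19688×10⁵ − 2.48862×10⁸ = -2.48742×10⁸ K⁴, so P_net = -0.0442 W — negative, meaning a net gain of 0.0442 W.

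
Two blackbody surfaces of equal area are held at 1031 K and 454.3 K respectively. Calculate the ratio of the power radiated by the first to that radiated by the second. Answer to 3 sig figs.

With equal areas, P₁/P₂ = (T₁/T₂)⁴ = (1031/454.3)⁴ = 26.5.

P₁/P₂ ≈ 26.5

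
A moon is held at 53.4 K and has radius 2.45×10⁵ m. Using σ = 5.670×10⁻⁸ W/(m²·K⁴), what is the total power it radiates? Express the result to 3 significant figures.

Surface area A = 4πR² = 4π(2.45×10⁵ m)² = 7.54296×10¹¹ m².
P = σAT⁴ = 5.670×10⁻⁸ × 7.54296×10¹¹ × (53.4)⁴ = 3.48×10¹¹ W.

P ≈ 3.48×10¹¹ W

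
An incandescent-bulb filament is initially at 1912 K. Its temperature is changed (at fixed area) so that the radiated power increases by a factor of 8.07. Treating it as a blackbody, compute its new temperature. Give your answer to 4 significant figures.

P ∝ T⁴, so T₂/T₁ = (P₂/P₁)^(1/4) = (8.07)^(1/4) = 1.68546.
T₂ = 1912 × 1.68546 = 3223 K.

T₂ ≈ 3223 K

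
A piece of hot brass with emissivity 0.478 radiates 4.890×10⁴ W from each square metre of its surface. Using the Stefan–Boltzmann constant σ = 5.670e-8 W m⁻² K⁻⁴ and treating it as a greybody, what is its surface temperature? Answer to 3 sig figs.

T ≈ 1.16×10³ K

I = εσT⁴, so T = (I/εσ)^(1/4) = (4.890×10⁴/(0.478×5.670×10⁻⁸))^(1/4) = 1.16×10³ K.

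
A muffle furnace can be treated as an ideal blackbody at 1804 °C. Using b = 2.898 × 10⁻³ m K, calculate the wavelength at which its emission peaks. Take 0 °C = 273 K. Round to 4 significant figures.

λ_max ≈ 1.395 μm

T = 1804 °C + 273 = 2077 K.
Wien's displacement law: λ_max = b/T = (2.898×10⁻³ m·K)/(2077 K) = 1.3953×10⁻⁶ m.
That is 1.395 μm, in the infrared range.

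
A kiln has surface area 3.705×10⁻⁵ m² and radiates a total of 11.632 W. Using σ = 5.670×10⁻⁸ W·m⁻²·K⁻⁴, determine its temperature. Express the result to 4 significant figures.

Area A = 3.705×10⁻⁵ m².
P = σAT⁴ ⇒ T = (P/(σA))^(1/4) = (11.632/(5.670×10⁻⁸×3.705×10⁻⁵))^(1/4) = 1534 K.

T ≈ 1534 K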